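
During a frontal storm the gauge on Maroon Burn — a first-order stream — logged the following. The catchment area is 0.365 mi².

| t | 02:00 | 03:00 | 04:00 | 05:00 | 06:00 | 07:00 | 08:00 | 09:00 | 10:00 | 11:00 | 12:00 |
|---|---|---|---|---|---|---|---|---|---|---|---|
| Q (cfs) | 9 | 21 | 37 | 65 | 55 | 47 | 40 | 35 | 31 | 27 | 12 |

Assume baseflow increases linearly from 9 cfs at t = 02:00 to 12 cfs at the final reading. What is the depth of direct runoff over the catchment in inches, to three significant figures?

Direct runoff: 0.00, 11.70, 27.40, 55.10, 44.80, 36.50, 29.20, 23.90, 19.60, 15.30, 0.00 cfs; ΣQ_DR = 263.5 cfs.
V = ΣQ_DR · Δt = 263.5 × 3600 s = 9.486 × 10^5 ft³.
Over A = 0.365 mi², depth = V / A = 1.12 in.

d ≈ 1.12 in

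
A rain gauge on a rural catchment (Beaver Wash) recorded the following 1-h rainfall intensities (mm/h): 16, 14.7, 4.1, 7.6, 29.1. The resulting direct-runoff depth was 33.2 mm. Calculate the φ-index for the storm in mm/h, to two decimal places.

Only the 3 blocks with intensity above φ contribute runoff: 16, 14.7, 29.1 mm/h.
Σ(I−φ)·Δt = d  ⇒  (16+14.7+29.1 − 3φ)·1 = 33.2
φ = (59.80 − 33.2/1) / 3 = 8.87 mm/h.

φ ≈ 8.87 mm/h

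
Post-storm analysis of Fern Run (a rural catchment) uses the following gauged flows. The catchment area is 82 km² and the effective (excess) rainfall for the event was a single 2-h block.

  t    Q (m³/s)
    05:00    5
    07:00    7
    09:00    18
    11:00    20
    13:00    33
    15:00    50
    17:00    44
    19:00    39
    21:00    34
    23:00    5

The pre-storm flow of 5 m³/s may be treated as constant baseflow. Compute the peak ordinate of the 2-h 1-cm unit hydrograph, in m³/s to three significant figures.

Direct runoff: 0.0, 2.0, 13.0, 15.0, 28.0, 45.0, 39.0, 34.0, 29.0, 0.0 m³/s; ΣQ_DR = 205.0 m³/s, peak = 45.0 m³/s.
Runoff depth d = ΣQ_DR·Δt / A = 205.0 × 7200 / (82 km²) = 18.00 mm.
The 1-cm UH is the DRH scaled by (10 mm)/d, so U_p = 45.0 × 10/18.00 = 25.0 m³/s.

U_p ≈ 25.0 m³/s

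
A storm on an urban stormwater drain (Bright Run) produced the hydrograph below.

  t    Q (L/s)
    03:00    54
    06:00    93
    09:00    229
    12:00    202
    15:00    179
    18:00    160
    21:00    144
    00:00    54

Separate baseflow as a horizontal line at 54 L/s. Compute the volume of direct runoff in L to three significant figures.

V ≈ 7.38 × 10^6 L

Direct-runoff ordinates (Q − Q_b): 0.0, 39.0, 175.0, 148.0, 125.0, 106.0, 90.0, 0.0 L/s.
ΣQ_DR = 683.0 L/s.
With Δt = 3 h = 10800 s, V = ΣQ_DR · Δt = 683.0 × 10800 = 7.38 × 10^6 L.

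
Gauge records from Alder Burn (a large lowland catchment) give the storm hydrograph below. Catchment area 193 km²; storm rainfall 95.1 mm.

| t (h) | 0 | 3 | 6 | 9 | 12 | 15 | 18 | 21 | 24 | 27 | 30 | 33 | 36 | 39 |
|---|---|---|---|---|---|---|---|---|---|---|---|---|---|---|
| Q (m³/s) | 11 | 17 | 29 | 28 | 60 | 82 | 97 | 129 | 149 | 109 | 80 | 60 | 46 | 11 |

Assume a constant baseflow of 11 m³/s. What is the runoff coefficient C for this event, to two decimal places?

ΣQ_DR = 754.0 m³/s; V = ΣQ_DR·Δt = 8.143 × 10^6 m³.
Runoff depth d = V / A = 42.19 mm.
C = d / P = 42.19 / 95.1 = 0.44.

C ≈ 0.44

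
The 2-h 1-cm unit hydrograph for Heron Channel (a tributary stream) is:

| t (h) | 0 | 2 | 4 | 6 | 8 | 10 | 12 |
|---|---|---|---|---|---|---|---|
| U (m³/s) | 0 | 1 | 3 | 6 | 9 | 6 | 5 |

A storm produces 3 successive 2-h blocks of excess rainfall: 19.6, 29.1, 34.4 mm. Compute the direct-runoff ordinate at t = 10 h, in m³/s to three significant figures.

By discrete convolution, Q_j = Σ (P_i / 10 mm) · U_{j−i}.
At t = 10 h (j=5): Q = (19.6/10)·6 + (29.1/10)·9 + (34.4/10)·6 = 58.6 m³/s.

Q ≈ 58.6 m³/s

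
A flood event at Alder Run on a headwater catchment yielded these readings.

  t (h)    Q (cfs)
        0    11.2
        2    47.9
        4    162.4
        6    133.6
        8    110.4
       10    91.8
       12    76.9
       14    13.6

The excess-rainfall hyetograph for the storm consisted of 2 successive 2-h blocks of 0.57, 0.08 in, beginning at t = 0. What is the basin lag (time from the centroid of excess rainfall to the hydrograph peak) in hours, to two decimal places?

t_L ≈ 2.75 h

Centroid of excess rainfall: t_c = Σ P_i·t̄_i / ΣP_i = 1.2462 h (block centres at 1, 3 h).
Hydrograph peak occurs at t = 4 h, so basin lag t_L = 4 − 1.2462 = 2.75 h.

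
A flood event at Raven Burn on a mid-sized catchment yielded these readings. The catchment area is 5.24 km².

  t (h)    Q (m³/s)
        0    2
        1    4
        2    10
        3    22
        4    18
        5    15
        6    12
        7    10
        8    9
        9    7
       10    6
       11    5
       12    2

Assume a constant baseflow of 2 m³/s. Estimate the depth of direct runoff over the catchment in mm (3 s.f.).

Direct runoff: 0.0, 2.0, 8.0, 20.0, 16.0, 13.0, 10.0, 8.0, 7.0, 5.0, 4.0, 3.0, 0.0 m³/s; ΣQ_DR = 96.00 m³/s.
V = ΣQ_DR · Δt = 96.00 × 3600 s = 3.456 × 10^5 m³.
Over A = 5.24 km², depth = V / A = 66.0 mm.

d ≈ 66.0 mm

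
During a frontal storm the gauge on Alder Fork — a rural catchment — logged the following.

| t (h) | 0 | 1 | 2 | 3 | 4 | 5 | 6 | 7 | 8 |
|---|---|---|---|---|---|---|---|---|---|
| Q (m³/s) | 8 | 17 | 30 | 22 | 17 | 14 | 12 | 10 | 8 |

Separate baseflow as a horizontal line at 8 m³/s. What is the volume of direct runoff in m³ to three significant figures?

Direct-runoff ordinates (Q − Q_b): 0.0, 9.0, 22.0, 14.0, 9.0, 6.0, 4.0, 2.0, 0.0 m³/s.
ΣQ_DR = 66.00 m³/s.
With Δt = 1 h = 3600 s, V = ΣQ_DR · Δt = 66.00 × 3600 = 2.38 × 10^5 m³.

V ≈ 2.38 × 10^5 m³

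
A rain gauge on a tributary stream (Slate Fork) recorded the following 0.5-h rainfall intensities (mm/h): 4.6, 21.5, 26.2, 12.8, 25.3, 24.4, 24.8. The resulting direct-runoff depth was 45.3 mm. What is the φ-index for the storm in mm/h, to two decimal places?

φ ≈ 7.40 mm/h

Only the 6 blocks with intensity above φ contribute runoff: 21.5, 26.2, 12.8, 25.3, 24.4, 24.8 mm/h.
Σ(I−φ)·Δt = d  ⇒  (21.5+26.2+12.8+25.3+24.4+24.8 − 6φ)·0.5 = 45.3
φ = (135.0 − 45.3/0.5) / 6 = 7.40 mm/h.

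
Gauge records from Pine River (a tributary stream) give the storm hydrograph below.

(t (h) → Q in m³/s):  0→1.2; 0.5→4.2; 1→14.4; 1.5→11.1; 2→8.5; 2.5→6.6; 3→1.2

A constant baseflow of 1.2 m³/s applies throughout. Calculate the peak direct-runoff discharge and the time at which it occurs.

Subtracting baseflow gives direct-runoff ordinates: 0.0, 3.0, 13.2, 9.9, 7.3, 5.4, 0.0 m³/s.
The maximum is 13.2 m³/s, occurring at the reading for t = 1 h.

Q_p = 13.2 m³/s at t = 1 h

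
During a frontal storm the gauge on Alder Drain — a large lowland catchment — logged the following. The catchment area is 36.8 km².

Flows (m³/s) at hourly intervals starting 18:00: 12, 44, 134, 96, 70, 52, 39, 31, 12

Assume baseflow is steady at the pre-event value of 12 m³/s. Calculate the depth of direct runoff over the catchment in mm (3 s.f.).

Direct runoff: 0.0, 32.0, 122.0, 84.0, 58.0, 40.0, 27.0, 19.0, 0.0 m³/s; ΣQ_DR = 382.0 m³/s.
V = ΣQ_DR · Δt = 382.0 × 3600 s = 1.375 × 10^6 m³.
Over A = 36.8 km², depth = V / A = 37.4 mm.

d ≈ 37.4 mm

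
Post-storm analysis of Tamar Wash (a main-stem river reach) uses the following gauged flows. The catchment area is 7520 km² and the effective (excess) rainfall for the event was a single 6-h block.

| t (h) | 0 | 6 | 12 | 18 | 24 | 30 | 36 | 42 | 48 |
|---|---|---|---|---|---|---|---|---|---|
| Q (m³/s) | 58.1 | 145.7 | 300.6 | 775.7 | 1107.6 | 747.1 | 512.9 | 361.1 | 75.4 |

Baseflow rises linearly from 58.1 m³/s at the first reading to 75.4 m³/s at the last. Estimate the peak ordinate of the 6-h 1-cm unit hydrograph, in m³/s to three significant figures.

U_p ≈ 1040 m³/s

Direct runoff: 0.00, 85.44, 238.18, 711.11, 1040.85, 678.19, 441.82, 287.86, 0.00 m³/s; ΣQ_DR = 3483 m³/s, peak = 1040.85 m³/s.
Runoff depth d = ΣQ_DR·Δt / A = 3483 × 21600 / (7520 km²) = 10.01 mm.
The 1-cm UH is the DRH scaled by (10 mm)/d, so U_p = 1040.85 × 10/10.01 = 1040 m³/s.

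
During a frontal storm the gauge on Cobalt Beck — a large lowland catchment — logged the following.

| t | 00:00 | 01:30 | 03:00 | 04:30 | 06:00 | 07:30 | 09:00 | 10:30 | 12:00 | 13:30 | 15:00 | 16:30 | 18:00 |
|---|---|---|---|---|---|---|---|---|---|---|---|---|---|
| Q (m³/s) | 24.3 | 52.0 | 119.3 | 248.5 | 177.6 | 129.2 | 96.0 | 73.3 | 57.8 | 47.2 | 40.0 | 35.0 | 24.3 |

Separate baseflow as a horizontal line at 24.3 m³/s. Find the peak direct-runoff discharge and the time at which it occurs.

Q_p = 224.2 m³/s at t = 04:30

Subtracting baseflow gives direct-runoff ordinates: 0.0, 27.7, 95.0, 224.2, 153.3, 104.9, 71.7, 49.0, 33.5, 22.9, 15.7, 10.7, 0.0 m³/s.
The maximum is 224.2 m³/s, occurring at the reading for t = 04:30.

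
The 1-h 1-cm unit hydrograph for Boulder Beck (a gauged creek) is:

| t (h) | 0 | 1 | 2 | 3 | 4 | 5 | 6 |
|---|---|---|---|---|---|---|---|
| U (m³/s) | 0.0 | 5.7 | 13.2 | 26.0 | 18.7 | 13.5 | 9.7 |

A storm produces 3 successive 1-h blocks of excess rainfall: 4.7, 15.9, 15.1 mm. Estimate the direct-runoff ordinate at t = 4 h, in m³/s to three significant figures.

Q ≈ 70.1 m³/s

By discrete convolution, Q_j = Σ (P_i / 10 mm) · U_{j−i}.
At t = 4 h (j=4): Q = (4.7/10)·18.7 + (15.9/10)·26.0 + (15.1/10)·13.2 = 70.1 m³/s.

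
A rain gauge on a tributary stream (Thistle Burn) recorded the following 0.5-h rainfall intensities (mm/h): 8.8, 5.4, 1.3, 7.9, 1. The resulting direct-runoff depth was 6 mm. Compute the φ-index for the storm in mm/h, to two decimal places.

φ ≈ 3.37 mm/h

Only the 3 blocks with intensity above φ contribute runoff: 8.8, 5.4, 7.9 mm/h.
Σ(I−φ)·Δt = d  ⇒  (8.8+5.4+7.9 − 3φ)·0.5 = 6
φ = (22.10 − 6/0.5) / 3 = 3.37 mm/h.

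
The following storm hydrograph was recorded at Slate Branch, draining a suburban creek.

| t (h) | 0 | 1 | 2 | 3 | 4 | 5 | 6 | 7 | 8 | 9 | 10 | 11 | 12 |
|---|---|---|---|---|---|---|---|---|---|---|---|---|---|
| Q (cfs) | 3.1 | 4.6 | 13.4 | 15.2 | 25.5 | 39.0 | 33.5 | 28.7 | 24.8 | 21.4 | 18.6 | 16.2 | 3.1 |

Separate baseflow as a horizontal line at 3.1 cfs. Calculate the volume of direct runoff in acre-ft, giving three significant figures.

V ≈ 17.1 acre-ft

Direct-runoff ordinates (Q − Q_b): 0.0, 1.5, 10.3, 12.1, 22.4, 35.9, 30.4, 25.6, 21.7, 18.3, 15.5, 13.1, 0.0 cfs.
ΣQ_DR = 206.8 cfs.
With Δt = 1 h = 3600 s, V = ΣQ_DR · Δt = 206.8 × 3600 = 7.44 × 10^5 ft³ = 17.1 acre-ft.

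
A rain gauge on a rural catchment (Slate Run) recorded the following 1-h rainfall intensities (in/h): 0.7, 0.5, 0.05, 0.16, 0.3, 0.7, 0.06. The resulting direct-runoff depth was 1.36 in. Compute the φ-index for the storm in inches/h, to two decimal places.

Only the 4 blocks with intensity above φ contribute runoff: 0.7, 0.5, 0.3, 0.7 in/h.
Σ(I−φ)·Δt = d  ⇒  (0.7+0.5+0.3+0.7 − 4φ)·1 = 1.36
φ = (2.200 − 1.36/1) / 4 = 0.21 in/h.

φ ≈ 0.21 in/h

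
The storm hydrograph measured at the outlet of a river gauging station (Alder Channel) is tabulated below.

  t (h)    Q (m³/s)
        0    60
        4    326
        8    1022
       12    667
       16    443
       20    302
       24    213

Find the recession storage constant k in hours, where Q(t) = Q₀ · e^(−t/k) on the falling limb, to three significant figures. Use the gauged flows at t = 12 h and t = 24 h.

On the falling limb, Q drops from 667 to 213 m³/s between t = 12 h and t = 24 h (Δt = 12 h).
k = −Δt / ln(Q₂/Q₁) = −12 / ln(213/667) = 10.5 h.

k ≈ 10.5 h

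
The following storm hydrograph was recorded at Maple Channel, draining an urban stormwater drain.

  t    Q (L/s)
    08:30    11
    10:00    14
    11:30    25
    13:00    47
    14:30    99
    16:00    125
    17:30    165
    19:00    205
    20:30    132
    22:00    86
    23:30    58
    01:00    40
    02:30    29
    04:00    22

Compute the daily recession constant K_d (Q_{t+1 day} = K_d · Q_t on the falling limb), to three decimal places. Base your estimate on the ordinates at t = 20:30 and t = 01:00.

K_d ≈ 0.002

Between t = 20:30 and t = 01:00 the flow falls from 132 to 40 L/s over 3×1.5 h = 4.5 h.
Per-interval ratio K = (40/132)^(1/3) = 0.6717; K_d = K^(24/1.5) = 0.002.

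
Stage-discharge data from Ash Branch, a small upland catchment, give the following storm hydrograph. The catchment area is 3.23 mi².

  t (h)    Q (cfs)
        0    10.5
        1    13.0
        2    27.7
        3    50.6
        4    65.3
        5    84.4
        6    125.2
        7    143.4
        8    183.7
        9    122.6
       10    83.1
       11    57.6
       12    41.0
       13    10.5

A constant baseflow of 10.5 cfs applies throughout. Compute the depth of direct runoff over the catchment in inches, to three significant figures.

Direct runoff: 0.0, 2.5, 17.2, 40.1, 54.8, 73.9, 114.7, 132.9, 173.2, 112.1, 72.6, 47.1, 30.5, 0.0 cfs; ΣQ_DR = 871.6 cfs.
V = ΣQ_DR · Δt = 871.6 × 3600 s = 3.138 × 10^6 ft³.
Over A = 3.23 mi², depth = V / A = 0.418 in.

d ≈ 0.418 in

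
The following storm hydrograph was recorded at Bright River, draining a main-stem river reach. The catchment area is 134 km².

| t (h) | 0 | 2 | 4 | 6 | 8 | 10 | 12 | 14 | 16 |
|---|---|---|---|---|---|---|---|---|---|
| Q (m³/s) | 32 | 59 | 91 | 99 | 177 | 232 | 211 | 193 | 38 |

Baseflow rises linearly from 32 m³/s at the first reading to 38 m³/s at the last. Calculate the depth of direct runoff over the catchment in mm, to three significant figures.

d ≈ 43.9 mm

Direct runoff: 0.00, 26.25, 57.50, 64.75, 142.00, 196.25, 174.50, 155.75, 0.00 m³/s; ΣQ_DR = 817.0 m³/s.
V = ΣQ_DR · Δt = 817.0 × 7200 s = 5.882 × 10^6 m³.
Over A = 134 km², depth = V / A = 43.9 mm.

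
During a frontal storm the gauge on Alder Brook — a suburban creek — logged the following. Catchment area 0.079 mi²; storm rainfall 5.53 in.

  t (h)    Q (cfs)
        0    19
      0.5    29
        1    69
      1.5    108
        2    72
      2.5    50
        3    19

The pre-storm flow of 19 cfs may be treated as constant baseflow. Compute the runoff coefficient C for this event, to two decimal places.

C ≈ 0.41

ΣQ_DR = 233.0 cfs; V = ΣQ_DR·Δt = 4.194 × 10^5 ft³.
Runoff depth d = V / A = 2.285 in.
C = d / P = 2.285 / 5.53 = 0.41.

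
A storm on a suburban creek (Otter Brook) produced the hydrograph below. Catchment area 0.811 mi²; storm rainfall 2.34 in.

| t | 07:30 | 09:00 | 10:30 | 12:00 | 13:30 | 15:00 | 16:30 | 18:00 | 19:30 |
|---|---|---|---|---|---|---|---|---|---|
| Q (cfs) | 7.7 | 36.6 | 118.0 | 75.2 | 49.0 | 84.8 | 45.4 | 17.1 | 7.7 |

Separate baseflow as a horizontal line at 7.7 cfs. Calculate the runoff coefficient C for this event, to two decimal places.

ΣQ_DR = 372.2 cfs; V = ΣQ_DR·Δt = 2.010 × 10^6 ft³.
Runoff depth d = V / A = 1.067 in.
C = d / P = 1.067 / 2.34 = 0.46.

C ≈ 0.46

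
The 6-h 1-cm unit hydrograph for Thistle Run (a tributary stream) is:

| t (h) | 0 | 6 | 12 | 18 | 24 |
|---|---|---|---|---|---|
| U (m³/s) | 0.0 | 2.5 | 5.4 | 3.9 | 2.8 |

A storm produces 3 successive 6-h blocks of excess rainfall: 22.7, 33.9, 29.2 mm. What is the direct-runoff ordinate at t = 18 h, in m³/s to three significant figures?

Q ≈ 34.5 m³/s

By discrete convolution, Q_j = Σ (P_i / 10 mm) · U_{j−i}.
At t = 18 h (j=3): Q = (22.7/10)·3.9 + (33.9/10)·5.4 + (29.2/10)·2.5 = 34.5 m³/s.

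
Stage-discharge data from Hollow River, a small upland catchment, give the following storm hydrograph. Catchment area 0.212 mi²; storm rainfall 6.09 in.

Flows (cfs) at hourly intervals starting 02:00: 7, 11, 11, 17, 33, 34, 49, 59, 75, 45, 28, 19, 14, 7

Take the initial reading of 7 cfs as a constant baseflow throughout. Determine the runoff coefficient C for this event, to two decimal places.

C ≈ 0.37

ΣQ_DR = 311.0 cfs; V = ΣQ_DR·Δt = 1.120 × 10^6 ft³.
Runoff depth d = V / A = 2.273 in.
C = d / P = 2.273 / 6.09 = 0.37.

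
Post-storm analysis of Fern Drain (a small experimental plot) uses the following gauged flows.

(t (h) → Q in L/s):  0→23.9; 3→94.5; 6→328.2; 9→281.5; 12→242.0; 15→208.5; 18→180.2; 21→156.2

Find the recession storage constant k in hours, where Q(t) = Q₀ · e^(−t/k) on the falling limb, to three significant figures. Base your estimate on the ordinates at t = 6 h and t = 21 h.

On the falling limb, Q drops from 328.2 to 156.2 L/s between t = 6 h and t = 21 h (Δt = 15 h).
k = −Δt / ln(Q₂/Q₁) = −15 / ln(156.2/328.2) = 20.2 h.

k ≈ 20.2 h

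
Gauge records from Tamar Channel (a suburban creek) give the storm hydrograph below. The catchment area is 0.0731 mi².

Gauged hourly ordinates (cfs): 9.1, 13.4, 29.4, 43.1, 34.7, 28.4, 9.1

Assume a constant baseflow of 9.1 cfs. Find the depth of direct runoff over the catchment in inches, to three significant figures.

Direct runoff: 0.0, 4.3, 20.3, 34.0, 25.6, 19.3, 0.0 cfs; ΣQ_DR = 103.5 cfs.
V = ΣQ_DR · Δt = 103.5 × 3600 s = 3.726 × 10^5 ft³.
Over A = 0.0731 mi², depth = V / A = 2.19 in.

d ≈ 2.19 in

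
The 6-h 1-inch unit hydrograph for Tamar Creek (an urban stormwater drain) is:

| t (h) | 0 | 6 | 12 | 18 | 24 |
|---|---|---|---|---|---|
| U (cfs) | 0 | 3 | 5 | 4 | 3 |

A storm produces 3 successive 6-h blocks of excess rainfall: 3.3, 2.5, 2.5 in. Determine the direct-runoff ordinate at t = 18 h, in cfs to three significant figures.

Q ≈ 33.2 cfs

By discrete convolution, Q_j = Σ (P_i / 1 in) · U_{j−i}.
At t = 18 h (j=3): Q = (3.3/1)·4 + (2.5/1)·5 + (2.5/1)·3 = 33.2 cfs.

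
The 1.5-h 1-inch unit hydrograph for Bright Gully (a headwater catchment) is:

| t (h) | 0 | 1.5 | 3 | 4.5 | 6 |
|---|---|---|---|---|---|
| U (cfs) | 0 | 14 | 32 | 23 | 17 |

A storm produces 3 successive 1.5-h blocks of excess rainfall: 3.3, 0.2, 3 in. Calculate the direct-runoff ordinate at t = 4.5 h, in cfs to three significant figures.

Q ≈ 124 cfs

By discrete convolution, Q_j = Σ (P_i / 1 in) · U_{j−i}.
At t = 4.5 h (j=3): Q = (3.3/1)·23 + (0.2/1)·32 + (3/1)·14 = 124 cfs.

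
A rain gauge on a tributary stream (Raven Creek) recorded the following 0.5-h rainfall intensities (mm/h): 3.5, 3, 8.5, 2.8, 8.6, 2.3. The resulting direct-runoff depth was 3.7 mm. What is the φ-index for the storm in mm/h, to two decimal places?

φ ≈ 4.85 mm/h

Only the 2 blocks with intensity above φ contribute runoff: 8.5, 8.6 mm/h.
Σ(I−φ)·Δt = d  ⇒  (8.5+8.6 − 2φ)·0.5 = 3.7
φ = (17.10 − 3.7/0.5) / 2 = 4.85 mm/h.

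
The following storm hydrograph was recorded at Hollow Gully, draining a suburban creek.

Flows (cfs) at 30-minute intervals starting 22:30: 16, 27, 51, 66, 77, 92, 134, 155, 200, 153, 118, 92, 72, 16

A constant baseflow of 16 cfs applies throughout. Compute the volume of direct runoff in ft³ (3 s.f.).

V ≈ 1.88 × 10^6 ft³

Direct-runoff ordinates (Q − Q_b): 0.0, 11.0, 35.0, 50.0, 61.0, 76.0, 118.0, 139.0, 184.0, 137.0, 102.0, 76.0, 56.0, 0.0 cfs.
ΣQ_DR = 1045 cfs.
With Δt = 0.5 h = 1800 s, V = ΣQ_DR · Δt = 1045 × 1800 = 1.88 × 10^6 ft³.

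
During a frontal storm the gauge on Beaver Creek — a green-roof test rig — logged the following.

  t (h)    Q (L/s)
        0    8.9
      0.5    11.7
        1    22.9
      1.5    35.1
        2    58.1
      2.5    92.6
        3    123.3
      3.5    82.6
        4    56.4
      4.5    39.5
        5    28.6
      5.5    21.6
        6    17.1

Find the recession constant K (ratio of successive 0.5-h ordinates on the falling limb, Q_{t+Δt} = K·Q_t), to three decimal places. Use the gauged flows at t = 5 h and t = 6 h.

Using the recession-limb readings at t = 5 h and t = 6 h: Q falls from 28.6 to 17.1 L/s over 2 intervals.
K = (Q₂/Q₁)^(1/2) = (17.1/28.6)^(1/2) = 0.773.

K ≈ 0.773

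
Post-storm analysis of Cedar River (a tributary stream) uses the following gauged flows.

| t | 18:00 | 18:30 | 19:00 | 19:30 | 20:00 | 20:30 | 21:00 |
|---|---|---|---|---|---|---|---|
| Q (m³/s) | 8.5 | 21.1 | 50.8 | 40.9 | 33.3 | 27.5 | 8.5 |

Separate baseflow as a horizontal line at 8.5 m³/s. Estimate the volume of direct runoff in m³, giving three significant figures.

V ≈ 2.36 × 10^5 m³

Direct-runoff ordinates (Q − Q_b): 0.0, 12.6, 42.3, 32.4, 24.8, 19.0, 0.0 m³/s.
ΣQ_DR = 131.1 m³/s.
With Δt = 0.5 h = 1800 s, V = ΣQ_DR · Δt = 131.1 × 1800 = 2.36 × 10^5 m³.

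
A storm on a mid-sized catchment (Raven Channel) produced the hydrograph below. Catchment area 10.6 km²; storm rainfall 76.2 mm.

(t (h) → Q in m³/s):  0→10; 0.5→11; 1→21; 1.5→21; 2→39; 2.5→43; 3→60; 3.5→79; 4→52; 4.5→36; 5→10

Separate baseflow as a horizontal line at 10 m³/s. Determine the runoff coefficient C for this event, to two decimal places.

ΣQ_DR = 272.0 m³/s; V = ΣQ_DR·Δt = 4.896 × 10^5 m³.
Runoff depth d = V / A = 46.19 mm.
C = d / P = 46.19 / 76.2 = 0.61.

C ≈ 0.61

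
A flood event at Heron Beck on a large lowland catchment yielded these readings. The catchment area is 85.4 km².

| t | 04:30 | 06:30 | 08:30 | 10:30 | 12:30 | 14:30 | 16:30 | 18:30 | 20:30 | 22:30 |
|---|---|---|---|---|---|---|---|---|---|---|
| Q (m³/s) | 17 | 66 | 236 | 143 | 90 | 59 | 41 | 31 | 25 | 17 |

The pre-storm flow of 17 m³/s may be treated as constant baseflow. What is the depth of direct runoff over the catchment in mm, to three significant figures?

d ≈ 46.8 mm

Direct runoff: 0.0, 49.0, 219.0, 126.0, 73.0, 42.0, 24.0, 14.0, 8.0, 0.0 m³/s; ΣQ_DR = 555.0 m³/s.
V = ΣQ_DR · Δt = 555.0 × 7200 s = 3.996 × 10^6 m³.
Over A = 85.4 km², depth = V / A = 46.8 mm.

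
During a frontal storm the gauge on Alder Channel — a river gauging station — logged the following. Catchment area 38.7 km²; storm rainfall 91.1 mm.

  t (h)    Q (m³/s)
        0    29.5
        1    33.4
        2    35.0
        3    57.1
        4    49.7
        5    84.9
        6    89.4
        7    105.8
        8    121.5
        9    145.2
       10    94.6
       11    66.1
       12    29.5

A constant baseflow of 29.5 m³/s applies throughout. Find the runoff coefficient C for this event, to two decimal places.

ΣQ_DR = 558.2 m³/s; V = ΣQ_DR·Δt = 2.010 × 10^6 m³.
Runoff depth d = V / A = 51.93 mm.
C = d / P = 51.93 / 91.1 = 0.57.

C ≈ 0.57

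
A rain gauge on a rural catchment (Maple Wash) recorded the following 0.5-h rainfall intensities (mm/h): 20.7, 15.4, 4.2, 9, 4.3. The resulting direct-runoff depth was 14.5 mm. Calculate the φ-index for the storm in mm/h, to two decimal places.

Only the 3 blocks with intensity above φ contribute runoff: 20.7, 15.4, 9 mm/h.
Σ(I−φ)·Δt = d  ⇒  (20.7+15.4+9 − 3φ)·0.5 = 14.5
φ = (45.10 − 14.5/0.5) / 3 = 5.37 mm/h.

φ ≈ 5.37 mm/h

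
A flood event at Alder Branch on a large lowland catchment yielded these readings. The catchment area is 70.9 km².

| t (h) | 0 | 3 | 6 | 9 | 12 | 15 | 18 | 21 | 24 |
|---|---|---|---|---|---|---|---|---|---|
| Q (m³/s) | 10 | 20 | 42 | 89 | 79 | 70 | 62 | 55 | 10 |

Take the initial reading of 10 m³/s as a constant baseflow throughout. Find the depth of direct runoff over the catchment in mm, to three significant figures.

Direct runoff: 0.0, 10.0, 32.0, 79.0, 69.0, 60.0, 52.0, 45.0, 0.0 m³/s; ΣQ_DR = 347.0 m³/s.
V = ΣQ_DR · Δt = 347.0 × 10800 s = 3.748 × 10^6 m³.
Over A = 70.9 km², depth = V / A = 52.9 mm.

d ≈ 52.9 mm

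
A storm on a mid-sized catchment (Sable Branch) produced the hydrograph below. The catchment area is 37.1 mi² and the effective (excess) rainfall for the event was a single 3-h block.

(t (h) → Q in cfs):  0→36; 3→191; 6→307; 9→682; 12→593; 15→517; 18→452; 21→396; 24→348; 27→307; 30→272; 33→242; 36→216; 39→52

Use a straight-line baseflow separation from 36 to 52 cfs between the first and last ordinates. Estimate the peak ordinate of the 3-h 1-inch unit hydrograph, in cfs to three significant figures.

U_p ≈ 1280 cfs

Direct runoff: 0.00, 153.77, 268.54, 642.31, 552.08, 474.85, 408.62, 351.38, 302.15, 259.92, 223.69, 192.46, 165.23, 0.00 cfs; ΣQ_DR = 3995 cfs, peak = 642.31 cfs.
Runoff depth d = ΣQ_DR·Δt / A = 3995 × 10800 / (37.1 mi²) = 0.5006 in.
The 1-inch UH is the DRH scaled by (1 in)/d, so U_p = 642.31 × 1/0.5006 = 1280 cfs.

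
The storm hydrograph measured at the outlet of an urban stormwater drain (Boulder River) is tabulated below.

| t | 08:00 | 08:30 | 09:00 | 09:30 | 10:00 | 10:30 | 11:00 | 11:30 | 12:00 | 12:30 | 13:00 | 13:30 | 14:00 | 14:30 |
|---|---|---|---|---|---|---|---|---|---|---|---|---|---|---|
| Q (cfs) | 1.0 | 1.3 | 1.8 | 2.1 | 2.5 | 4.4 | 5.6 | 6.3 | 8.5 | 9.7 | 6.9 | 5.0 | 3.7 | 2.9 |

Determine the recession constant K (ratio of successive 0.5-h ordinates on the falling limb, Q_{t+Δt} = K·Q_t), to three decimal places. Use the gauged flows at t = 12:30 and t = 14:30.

K ≈ 0.739

Using the recession-limb readings at t = 12:30 and t = 14:30: Q falls from 9.7 to 2.9 cfs over 4 intervals.
K = (Q₂/Q₁)^(1/4) = (2.9/9.7)^(1/4) = 0.739.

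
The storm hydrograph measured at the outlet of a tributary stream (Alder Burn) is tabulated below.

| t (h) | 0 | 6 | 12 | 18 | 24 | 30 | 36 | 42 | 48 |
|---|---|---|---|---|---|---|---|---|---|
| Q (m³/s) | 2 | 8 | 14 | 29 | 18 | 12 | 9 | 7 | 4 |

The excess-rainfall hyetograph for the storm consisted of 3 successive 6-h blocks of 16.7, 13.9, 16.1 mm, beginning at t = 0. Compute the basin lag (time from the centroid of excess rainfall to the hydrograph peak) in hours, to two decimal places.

t_L ≈ 9.08 h

Centroid of excess rainfall: t_c = Σ P_i·t̄_i / ΣP_i = 8.9229 h (block centres at 3, 9, 15 h).
Hydrograph peak occurs at t = 18 h, so basin lag t_L = 18 − 8.9229 = 9.08 h.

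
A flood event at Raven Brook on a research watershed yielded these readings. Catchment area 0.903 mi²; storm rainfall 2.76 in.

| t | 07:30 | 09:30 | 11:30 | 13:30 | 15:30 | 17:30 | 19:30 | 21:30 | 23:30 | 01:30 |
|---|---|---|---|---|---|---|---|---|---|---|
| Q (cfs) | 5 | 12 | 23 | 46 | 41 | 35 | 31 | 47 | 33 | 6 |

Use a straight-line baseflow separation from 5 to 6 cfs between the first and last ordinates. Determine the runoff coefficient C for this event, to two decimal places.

ΣQ_DR = 224.0 cfs; V = ΣQ_DR·Δt = 1.613 × 10^6 ft³.
Runoff depth d = V / A = 0.7688 in.
C = d / P = 0.7688 / 2.76 = 0.28.

C ≈ 0.28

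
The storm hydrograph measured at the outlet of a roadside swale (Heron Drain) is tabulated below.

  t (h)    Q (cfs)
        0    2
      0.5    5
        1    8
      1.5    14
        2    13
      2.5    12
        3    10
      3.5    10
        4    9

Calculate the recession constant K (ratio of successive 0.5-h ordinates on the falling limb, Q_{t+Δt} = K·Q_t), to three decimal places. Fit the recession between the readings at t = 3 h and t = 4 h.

Using the recession-limb readings at t = 3 h and t = 4 h: Q falls from 10 to 9 cfs over 2 intervals.
K = (Q₂/Q₁)^(1/2) = (9/10)^(1/2) = 0.949.

K ≈ 0.949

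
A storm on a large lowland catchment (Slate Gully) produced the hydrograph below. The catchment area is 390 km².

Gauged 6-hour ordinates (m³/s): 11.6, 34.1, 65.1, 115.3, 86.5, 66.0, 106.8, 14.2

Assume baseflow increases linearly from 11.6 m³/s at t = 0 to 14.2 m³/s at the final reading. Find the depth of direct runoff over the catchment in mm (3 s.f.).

Direct runoff: 0.00, 22.13, 52.76, 102.59, 73.41, 52.54, 92.97, 0.00 m³/s; ΣQ_DR = 396.4 m³/s.
V = ΣQ_DR · Δt = 396.4 × 21600 s = 8.562 × 10^6 m³.
Over A = 390 km², depth = V / A = 22.0 mm.

d ≈ 22.0 mm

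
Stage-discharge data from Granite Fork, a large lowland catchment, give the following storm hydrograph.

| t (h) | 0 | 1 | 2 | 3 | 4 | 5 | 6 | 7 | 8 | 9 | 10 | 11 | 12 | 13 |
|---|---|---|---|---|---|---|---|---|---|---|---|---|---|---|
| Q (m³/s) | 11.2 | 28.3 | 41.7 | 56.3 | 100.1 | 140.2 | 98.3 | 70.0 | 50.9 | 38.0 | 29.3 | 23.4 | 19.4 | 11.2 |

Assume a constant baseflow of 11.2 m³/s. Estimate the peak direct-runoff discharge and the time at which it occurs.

Subtracting baseflow gives direct-runoff ordinates: 0.0, 17.1, 30.5, 45.1, 88.9, 129.0, 87.1, 58.8, 39.7, 26.8, 18.1, 12.2, 8.2, 0.0 m³/s.
The maximum is 129.0 m³/s, occurring at the reading for t = 5 h.

Q_p = 129.0 m³/s at t = 5 h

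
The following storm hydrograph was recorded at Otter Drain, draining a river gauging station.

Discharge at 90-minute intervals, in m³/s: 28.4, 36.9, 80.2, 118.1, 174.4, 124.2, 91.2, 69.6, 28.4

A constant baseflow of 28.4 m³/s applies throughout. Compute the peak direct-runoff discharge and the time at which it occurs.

Q_p = 146.0 m³/s at t = 6 h

Subtracting baseflow gives direct-runoff ordinates: 0.0, 8.5, 51.8, 89.7, 146.0, 95.8, 62.8, 41.2, 0.0 m³/s.
The maximum is 146.0 m³/s, occurring at the reading for t = 6 h.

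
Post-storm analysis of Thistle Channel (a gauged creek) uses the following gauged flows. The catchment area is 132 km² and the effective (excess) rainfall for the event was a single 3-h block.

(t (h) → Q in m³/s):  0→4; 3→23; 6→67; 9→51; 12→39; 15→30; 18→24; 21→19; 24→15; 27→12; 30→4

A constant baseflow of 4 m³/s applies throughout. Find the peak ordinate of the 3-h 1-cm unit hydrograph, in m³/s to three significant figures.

Direct runoff: 0.0, 19.0, 63.0, 47.0, 35.0, 26.0, 20.0, 15.0, 11.0, 8.0, 0.0 m³/s; ΣQ_DR = 244.0 m³/s, peak = 63.0 m³/s.
Runoff depth d = ΣQ_DR·Δt / A = 244.0 × 10800 / (132 km²) = 19.96 mm.
The 1-cm UH is the DRH scaled by (10 mm)/d, so U_p = 63.0 × 10/19.96 = 31.6 m³/s.

U_p ≈ 31.6 m³/s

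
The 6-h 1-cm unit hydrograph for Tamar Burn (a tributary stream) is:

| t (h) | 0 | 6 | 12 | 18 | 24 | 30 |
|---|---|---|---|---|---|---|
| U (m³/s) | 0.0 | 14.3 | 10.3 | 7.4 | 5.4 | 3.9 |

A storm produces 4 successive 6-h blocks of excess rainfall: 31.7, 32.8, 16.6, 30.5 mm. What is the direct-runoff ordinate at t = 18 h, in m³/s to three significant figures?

Q ≈ 81.0 m³/s

By discrete convolution, Q_j = Σ (P_i / 10 mm) · U_{j−i}.
At t = 18 h (j=3): Q = (31.7/10)·7.4 + (32.8/10)·10.3 + (16.6/10)·14.3 + (30.5/10)·0.0 = 81.0 m³/s.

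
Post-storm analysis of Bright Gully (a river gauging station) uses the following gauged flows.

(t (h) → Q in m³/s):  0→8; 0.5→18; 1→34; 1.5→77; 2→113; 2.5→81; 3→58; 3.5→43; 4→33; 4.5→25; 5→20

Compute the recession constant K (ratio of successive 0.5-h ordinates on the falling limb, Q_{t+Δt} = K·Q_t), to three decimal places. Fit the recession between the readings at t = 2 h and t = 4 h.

Using the recession-limb readings at t = 2 h and t = 4 h: Q falls from 113 to 33 m³/s over 4 intervals.
K = (Q₂/Q₁)^(1/4) = (33/113)^(1/4) = 0.735.

K ≈ 0.735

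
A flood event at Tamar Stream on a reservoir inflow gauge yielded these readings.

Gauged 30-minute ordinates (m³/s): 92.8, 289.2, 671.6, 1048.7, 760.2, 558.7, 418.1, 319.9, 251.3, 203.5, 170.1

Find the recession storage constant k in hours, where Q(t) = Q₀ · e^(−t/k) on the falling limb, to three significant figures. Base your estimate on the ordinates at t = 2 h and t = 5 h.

k ≈ 2.00 h

On the falling limb, Q drops from 760.2 to 170.1 m³/s between t = 2 h and t = 5 h (Δt = 3 h).
k = −Δt / ln(Q₂/Q₁) = −3 / ln(170.1/760.2) = 2.00 h.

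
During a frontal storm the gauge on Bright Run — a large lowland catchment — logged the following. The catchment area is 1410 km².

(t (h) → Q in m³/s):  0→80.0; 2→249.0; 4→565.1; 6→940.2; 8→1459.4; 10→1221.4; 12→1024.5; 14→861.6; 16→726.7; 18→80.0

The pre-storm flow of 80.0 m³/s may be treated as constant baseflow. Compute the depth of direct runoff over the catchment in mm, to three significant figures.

d ≈ 32.7 mm

Direct runoff: 0.0, 169.0, 485.1, 860.2, 1379.4, 1141.4, 944.5, 781.6, 646.7, 0.0 m³/s; ΣQ_DR = 6408 m³/s.
V = ΣQ_DR · Δt = 6408 × 7200 s = 4.614 × 10^7 m³.
Over A = 1410 km², depth = V / A = 32.7 mm.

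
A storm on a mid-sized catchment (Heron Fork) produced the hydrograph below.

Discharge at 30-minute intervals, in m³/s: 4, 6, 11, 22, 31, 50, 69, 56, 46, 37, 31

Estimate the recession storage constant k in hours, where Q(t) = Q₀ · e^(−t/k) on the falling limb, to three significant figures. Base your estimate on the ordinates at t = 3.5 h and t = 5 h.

k ≈ 2.54 h

On the falling limb, Q drops from 56 to 31 m³/s between t = 3.5 h and t = 5 h (Δt = 1.5 h).
k = −Δt / ln(Q₂/Q₁) = −1.5 / ln(31/56) = 2.54 h.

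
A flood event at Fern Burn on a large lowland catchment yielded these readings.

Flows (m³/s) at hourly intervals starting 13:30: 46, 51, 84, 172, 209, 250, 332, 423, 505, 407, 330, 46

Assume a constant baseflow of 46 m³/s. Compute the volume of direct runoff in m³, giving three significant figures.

Direct-runoff ordinates (Q − Q_b): 0.0, 5.0, 38.0, 126.0, 163.0, 204.0, 286.0, 377.0, 459.0, 361.0, 284.0, 0.0 m³/s.
ΣQ_DR = 2303 m³/s.
With Δt = 1 h = 3600 s, V = ΣQ_DR · Δt = 2303 × 3600 = 8.29 × 10^6 m³.

V ≈ 8.29 × 10^6 m³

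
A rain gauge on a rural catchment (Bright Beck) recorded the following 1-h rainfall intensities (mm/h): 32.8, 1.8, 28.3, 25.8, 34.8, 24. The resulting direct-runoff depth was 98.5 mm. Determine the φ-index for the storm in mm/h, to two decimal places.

φ ≈ 9.44 mm/h

Only the 5 blocks with intensity above φ contribute runoff: 32.8, 28.3, 25.8, 34.8, 24 mm/h.
Σ(I−φ)·Δt = d  ⇒  (32.8+28.3+25.8+34.8+24 − 5φ)·1 = 98.5
φ = (145.7 − 98.5/1) / 5 = 9.44 mm/h.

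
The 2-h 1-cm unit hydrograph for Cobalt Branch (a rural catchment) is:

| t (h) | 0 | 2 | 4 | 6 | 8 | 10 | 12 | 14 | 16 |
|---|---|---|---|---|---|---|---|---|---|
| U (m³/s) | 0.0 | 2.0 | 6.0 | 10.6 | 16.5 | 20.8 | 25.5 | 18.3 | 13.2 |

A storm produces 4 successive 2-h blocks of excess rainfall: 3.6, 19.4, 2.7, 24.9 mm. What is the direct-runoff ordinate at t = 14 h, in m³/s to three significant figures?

Q ≈ 103 m³/s

By discrete convolution, Q_j = Σ (P_i / 10 mm) · U_{j−i}.
At t = 14 h (j=7): Q = (3.6/10)·18.3 + (19.4/10)·25.5 + (2.7/10)·20.8 + (24.9/10)·16.5 = 103 m³/s.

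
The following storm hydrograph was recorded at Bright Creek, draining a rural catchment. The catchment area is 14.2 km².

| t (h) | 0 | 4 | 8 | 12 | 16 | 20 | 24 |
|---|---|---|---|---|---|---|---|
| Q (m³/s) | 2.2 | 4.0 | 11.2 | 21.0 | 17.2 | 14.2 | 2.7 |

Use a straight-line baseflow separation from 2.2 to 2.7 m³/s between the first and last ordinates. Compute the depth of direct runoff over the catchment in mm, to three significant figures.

d ≈ 56.1 mm

Direct runoff: 0.00, 1.72, 8.83, 18.55, 14.67, 11.58, 0.00 m³/s; ΣQ_DR = 55.35 m³/s.
V = ΣQ_DR · Δt = 55.35 × 14400 s = 7.970 × 10^5 m³.
Over A = 14.2 km², depth = V / A = 56.1 mm.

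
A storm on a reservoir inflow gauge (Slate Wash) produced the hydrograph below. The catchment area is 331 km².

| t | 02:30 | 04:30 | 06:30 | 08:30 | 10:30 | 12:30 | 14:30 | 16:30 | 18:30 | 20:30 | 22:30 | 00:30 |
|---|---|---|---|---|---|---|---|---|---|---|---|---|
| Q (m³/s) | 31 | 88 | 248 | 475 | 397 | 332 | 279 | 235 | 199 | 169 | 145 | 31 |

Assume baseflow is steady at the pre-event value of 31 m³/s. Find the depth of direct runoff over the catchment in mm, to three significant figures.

d ≈ 49.1 mm

Direct runoff: 0.0, 57.0, 217.0, 444.0, 366.0, 301.0, 248.0, 204.0, 168.0, 138.0, 114.0, 0.0 m³/s; ΣQ_DR = 2257 m³/s.
V = ΣQ_DR · Δt = 2257 × 7200 s = 1.625 × 10^7 m³.
Over A = 331 km², depth = V / A = 49.1 mm.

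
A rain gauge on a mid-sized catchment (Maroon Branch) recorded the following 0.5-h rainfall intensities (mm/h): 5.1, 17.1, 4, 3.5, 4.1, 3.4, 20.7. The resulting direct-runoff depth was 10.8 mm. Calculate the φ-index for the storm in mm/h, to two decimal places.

Only the 2 blocks with intensity above φ contribute runoff: 17.1, 20.7 mm/h.
Σ(I−φ)·Δt = d  ⇒  (17.1+20.7 − 2φ)·0.5 = 10.8
φ = (37.80 − 10.8/0.5) / 2 = 8.10 mm/h.

φ ≈ 8.10 mm/h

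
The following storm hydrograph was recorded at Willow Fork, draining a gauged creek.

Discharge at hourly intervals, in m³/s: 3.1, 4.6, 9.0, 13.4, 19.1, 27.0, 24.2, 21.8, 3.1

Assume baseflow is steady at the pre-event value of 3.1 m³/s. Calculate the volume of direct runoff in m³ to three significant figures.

Direct-runoff ordinates (Q − Q_b): 0.0, 1.5, 5.9, 10.3, 16.0, 23.9, 21.1, 18.7, 0.0 m³/s.
ΣQ_DR = 97.40 m³/s.
With Δt = 1 h = 3600 s, V = ΣQ_DR · Δt = 97.40 × 3600 = 3.51 × 10^5 m³.

V ≈ 3.51 × 10^5 m³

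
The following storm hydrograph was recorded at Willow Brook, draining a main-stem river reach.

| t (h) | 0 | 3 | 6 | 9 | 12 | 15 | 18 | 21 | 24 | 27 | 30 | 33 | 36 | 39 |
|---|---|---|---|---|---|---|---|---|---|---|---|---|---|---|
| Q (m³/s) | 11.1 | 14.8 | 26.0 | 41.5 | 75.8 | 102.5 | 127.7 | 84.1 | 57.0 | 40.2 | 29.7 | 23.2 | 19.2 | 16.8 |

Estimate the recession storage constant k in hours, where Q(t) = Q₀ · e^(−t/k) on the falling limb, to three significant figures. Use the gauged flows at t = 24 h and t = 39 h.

On the falling limb, Q drops from 57.0 to 16.8 m³/s between t = 24 h and t = 39 h (Δt = 15 h).
k = −Δt / ln(Q₂/Q₁) = −15 / ln(16.8/57.0) = 12.3 h.

k ≈ 12.3 h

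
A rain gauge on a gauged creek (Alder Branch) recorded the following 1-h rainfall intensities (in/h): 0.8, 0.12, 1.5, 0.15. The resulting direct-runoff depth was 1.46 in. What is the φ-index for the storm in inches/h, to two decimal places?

Only the 2 blocks with intensity above φ contribute runoff: 0.8, 1.5 in/h.
Σ(I−φ)·Δt = d  ⇒  (0.8+1.5 − 2φ)·1 = 1.46
φ = (2.300 − 1.46/1) / 2 = 0.42 in/h.

φ ≈ 0.42 in/h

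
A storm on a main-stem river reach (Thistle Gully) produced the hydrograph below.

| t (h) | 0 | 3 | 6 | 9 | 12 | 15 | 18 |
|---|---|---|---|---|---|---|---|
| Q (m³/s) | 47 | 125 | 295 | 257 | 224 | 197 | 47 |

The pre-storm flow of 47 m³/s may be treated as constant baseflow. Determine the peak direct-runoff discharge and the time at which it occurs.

Subtracting baseflow gives direct-runoff ordinates: 0.0, 78.0, 248.0, 210.0, 177.0, 150.0, 0.0 m³/s.
The maximum is 248.0 m³/s, occurring at the reading for t = 6 h.

Q_p = 248.0 m³/s at t = 6 h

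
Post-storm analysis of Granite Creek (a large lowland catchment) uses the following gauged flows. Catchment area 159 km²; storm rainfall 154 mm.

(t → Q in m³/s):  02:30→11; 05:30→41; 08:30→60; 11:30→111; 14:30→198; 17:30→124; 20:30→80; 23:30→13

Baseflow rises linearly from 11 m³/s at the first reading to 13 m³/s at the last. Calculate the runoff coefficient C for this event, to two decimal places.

ΣQ_DR = 542.0 m³/s; V = ΣQ_DR·Δt = 5.854 × 10^6 m³.
Runoff depth d = V / A = 36.82 mm.
C = d / P = 36.82 / 154 = 0.24.

C ≈ 0.24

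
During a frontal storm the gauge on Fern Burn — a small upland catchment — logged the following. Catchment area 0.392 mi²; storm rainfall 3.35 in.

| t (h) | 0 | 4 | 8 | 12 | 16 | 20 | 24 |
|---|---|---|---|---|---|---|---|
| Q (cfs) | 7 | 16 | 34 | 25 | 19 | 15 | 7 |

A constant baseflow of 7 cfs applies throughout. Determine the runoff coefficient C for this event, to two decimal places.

ΣQ_DR = 74.00 cfs; V = ΣQ_DR·Δt = 1.066 × 10^6 ft³.
Runoff depth d = V / A = 1.170 in.
C = d / P = 1.170 / 3.35 = 0.35.

C ≈ 0.35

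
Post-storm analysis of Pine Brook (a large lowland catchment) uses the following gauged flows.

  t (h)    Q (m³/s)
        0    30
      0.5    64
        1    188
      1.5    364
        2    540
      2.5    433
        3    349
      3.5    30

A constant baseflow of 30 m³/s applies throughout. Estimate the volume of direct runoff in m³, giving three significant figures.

V ≈ 3.16 × 10^6 m³

Direct-runoff ordinates (Q − Q_b): 0.0, 34.0, 158.0, 334.0, 510.0, 403.0, 319.0, 0.0 m³/s.
ΣQ_DR = 1758 m³/s.
With Δt = 0.5 h = 1800 s, V = ΣQ_DR · Δt = 1758 × 1800 = 3.16 × 10^6 m³.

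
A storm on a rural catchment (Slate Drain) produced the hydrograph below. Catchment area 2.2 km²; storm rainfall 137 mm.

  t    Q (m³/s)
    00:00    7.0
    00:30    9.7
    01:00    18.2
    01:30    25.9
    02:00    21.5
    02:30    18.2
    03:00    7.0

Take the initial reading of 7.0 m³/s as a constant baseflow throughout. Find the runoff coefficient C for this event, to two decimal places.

C ≈ 0.35

ΣQ_DR = 58.50 m³/s; V = ΣQ_DR·Δt = 1.053 × 10^5 m³.
Runoff depth d = V / A = 47.86 mm.
C = d / P = 47.86 / 137 = 0.35.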